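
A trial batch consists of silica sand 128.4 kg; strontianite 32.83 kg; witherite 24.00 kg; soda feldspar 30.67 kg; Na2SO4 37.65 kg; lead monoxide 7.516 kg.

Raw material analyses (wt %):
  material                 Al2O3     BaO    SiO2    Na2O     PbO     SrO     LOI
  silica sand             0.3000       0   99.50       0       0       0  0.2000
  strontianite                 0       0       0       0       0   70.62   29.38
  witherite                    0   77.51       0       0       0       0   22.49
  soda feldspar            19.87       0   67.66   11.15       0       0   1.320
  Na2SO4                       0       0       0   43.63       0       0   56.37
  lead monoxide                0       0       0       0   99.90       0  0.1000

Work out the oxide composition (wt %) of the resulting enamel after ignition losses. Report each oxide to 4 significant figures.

Glass mass = 224.1 kg (batch 261.1 − LOI 36.94).
Composition: Al2O3 2.891%, BaO 8.300%, SiO2 66.26%, Na2O 8.855%, PbO 3.350%, SrO 10.34%

The whole derivation maintains full float precision at all times. Values along the way are shown, rounded to four significant figures, in the working; each reported number is rounded only once. The derived quantities are recomputed from the weighed amounts per 224.1 kg of glass at exact precision (LOI, the yield, totals, six oxide percentages, net glass mass), as set out in question or answer.
Oxide-by-oxide delivered mass:
  Al2O3: 128.4·0.003000 + 30.67·0.1987 = 6.479 kg
  BaO: 24.00·0.7751 = 18.60 kg
  SiO2: 128.4·0.9950 + 30.67·0.6766 = 148.5 kg
  Na2O: 30.67·0.1115 + 37.65·0.4363 = 19.85 kg
  PbO: 7.516·0.9990 = 7.508 kg
  SrO: 32.83·0.7062 = 23.18 kg
LOI: 128.4·0.002000 + 32.83·0.2938 + 24.00·0.2249 + 30.67·0.01320 + 37.65·0.5637 + 7.516·0.001000 = 36.94 kg
batch − LOI leaves glass = 261.1 − 36.94 = 224.1 kg (the oxide masses sum to this)
oxide / glass × 100 gives the wt %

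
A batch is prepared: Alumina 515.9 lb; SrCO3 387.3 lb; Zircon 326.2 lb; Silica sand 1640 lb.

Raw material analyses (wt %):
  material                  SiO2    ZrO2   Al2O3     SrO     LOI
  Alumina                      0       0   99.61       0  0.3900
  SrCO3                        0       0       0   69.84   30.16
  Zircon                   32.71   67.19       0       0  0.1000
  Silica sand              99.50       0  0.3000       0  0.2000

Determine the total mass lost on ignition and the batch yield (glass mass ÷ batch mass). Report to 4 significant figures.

Values along the way are shown with 4-significant-figure rounding within the worked lines. All arithmetic carries exact precision from start to finish. Each reported number carries a single rounding. All derived quantities are carried at full precision (the four compositions, the totals, net glass mass, yield, ignition loss) from the weighed amounts per 2747 lb of glass exactly as printed in the problem or answer text.
Per-material ignition loss:
  Alumina: 515.9 × 0.003900 = 2.012 lb
  SrCO3: 387.3 × 0.3016 = 116.8 lb
  Zircon: 326.2 × 0.001000 = 0.3262 lb
  Silica sand: 1640 × 0.002000 = 3.280 lb
Total LOI = 122.4 lb
Glass = batch − LOI = 2869 − 122.4 = 2747 lb

LOI loss = 122.4 lb; glass = 2747 lb; yield = 95.73%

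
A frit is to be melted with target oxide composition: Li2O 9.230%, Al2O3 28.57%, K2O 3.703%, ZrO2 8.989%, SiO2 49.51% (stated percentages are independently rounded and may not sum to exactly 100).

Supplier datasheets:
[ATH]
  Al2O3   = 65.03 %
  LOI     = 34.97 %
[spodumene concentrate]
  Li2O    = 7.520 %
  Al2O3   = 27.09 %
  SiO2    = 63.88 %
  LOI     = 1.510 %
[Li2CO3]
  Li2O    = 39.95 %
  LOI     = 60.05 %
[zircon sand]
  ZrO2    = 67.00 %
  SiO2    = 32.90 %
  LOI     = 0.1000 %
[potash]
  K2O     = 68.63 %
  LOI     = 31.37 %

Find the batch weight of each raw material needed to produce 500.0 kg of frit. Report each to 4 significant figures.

Batch per 500.0 kg frit:
  ATH: 72.63 kg
  spodumene concentrate: 353.0 kg
  Li2CO3: 49.08 kg
  zircon sand: 67.08 kg
  potash: 26.98 kg
Total batch = 568.8 kg; LOI loss = 68.73 kg; yield = 87.92%

Mid-chain values are printed, rounded to four significant figures, as written — full float precision is kept in every operation. Every reported value undergoes a single rounding; derived quantities are computed starting from the weights on 500.0 kg of glass at full precision (the yield, totals, net glass mass, ignition loss, five oxide percentages) exactly as printed in question or answer.
Oxide mass targets, per 500.0 kg frit:
  Li2O: 9.230% × 500.0 = 46.15 kg
  Al2O3: 28.57% × 500.0 = 142.8 kg
  K2O: 3.703% × 500.0 = 18.52 kg
  ZrO2: 8.989% × 500.0 = 44.94 kg
  SiO2: 49.51% × 500.0 = 247.6 kg
Per-oxide balance check using the reported weights, per the basis as stated (sum by sum, the targets are met net of answer rounding effects):
  Li2O: 353.0·0.07520 + 49.08·0.3995 = 46.15 kg (target 46.15 kg)
  Al2O3: 72.63·0.6503 + 353.0·0.2709 = 142.9 kg (target 142.8 kg)
  K2O: 26.98·0.6863 = 18.52 kg (target 18.52 kg)
  ZrO2: 67.08·0.6700 = 44.94 kg (target 44.94 kg)
  SiO2: 353.0·0.6388 + 67.08·0.3290 = 247.6 kg (target 247.6 kg)
Mass balance on the glass: Σ batch − LOI loss = 500.0 kg (targets for the oxides total 500.0 kg; against the stated basis, 500.0 kg — any gap is answer rounding).
Summing the batch: Σ batch = 568.8 kg; LOI removed, Σ of batch·LOI: 68.73 kg; yield, glass over the total, = 87.92%.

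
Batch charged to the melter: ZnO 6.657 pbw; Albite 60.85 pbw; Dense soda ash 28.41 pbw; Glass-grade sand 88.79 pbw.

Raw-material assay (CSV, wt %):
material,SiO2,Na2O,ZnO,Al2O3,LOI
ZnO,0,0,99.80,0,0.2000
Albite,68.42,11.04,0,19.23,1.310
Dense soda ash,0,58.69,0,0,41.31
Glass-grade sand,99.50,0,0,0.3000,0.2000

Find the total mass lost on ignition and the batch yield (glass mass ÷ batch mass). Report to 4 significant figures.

LOI loss = 12.72 pbw; glass = 172.0 pbw; yield = 93.11%

In-progress results are printed, rounded to 4 significant figures, when written out — each numeric step maintains full precision end to end — every reported figure is rounded a single time — all derived quantities, including four oxide percentages, totals, ignition loss, the yield, glass mass, are re-derived from the batch weights per 172.0 pbw of glass in full precision exactly as shown in either problem or answer.
Per-material ignition loss:
  ZnO: 6.657 × 0.002000 = 0.01331 pbw
  Albite: 60.85 × 0.01310 = 0.7971 pbw
  Dense soda ash: 28.41 × 0.4131 = 11.74 pbw
  Glass-grade sand: 88.79 × 0.002000 = 0.1776 pbw
Total LOI = 12.72 pbw
Glass = batch − LOI = 184.7 − 12.72 = 172.0 pbw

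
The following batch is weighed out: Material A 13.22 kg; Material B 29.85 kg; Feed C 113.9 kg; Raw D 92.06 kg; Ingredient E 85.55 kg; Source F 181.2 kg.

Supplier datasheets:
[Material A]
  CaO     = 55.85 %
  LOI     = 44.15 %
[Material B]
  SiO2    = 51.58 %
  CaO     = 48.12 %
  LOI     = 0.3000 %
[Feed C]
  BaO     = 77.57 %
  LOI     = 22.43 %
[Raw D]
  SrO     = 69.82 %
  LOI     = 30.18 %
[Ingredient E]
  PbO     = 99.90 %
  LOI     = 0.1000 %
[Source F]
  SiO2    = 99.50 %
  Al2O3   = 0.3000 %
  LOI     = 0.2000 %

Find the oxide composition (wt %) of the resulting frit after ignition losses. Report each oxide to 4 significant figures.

Glass mass = 456.1 kg (batch 515.8 − LOI 59.71).
Composition: PbO 18.74%, BaO 19.37%, SiO2 42.91%, CaO 4.768%, Al2O3 0.1192%, SrO 14.09%

All arithmetic keeps exact precision from start to finish — the intermediate values appear, rounded to four significant figures, alongside each step; exactly one rounding is applied to each reported result. All derived quantities (ignition loss, six oxide percentages, glass mass, totals, yield) are computed from the batch weights for 456.1 kg of glass in exact precision exactly as shown in the problem or answer text.
Per-oxide mass from batch:
  PbO: 85.55·0.9990 = 85.46 kg
  BaO: 113.9·0.7757 = 88.35 kg
  SiO2: 29.85·0.5158 + 181.2·0.9950 = 195.7 kg
  CaO: 13.22·0.5585 + 29.85·0.4812 = 21.75 kg
  Al2O3: 181.2·0.003000 = 0.5436 kg
  SrO: 92.06·0.6982 = 64.28 kg
LOI: 13.22·0.4415 + 29.85·0.003000 + 113.9·0.2243 + 92.06·0.3018 + 85.55·0.001000 + 181.2·0.002000 = 59.71 kg
Resulting glass, batch − LOI: 515.8 − 59.71 = 456.1 kg (= the summed oxide contributions)
wt %: oxide over glass, times 100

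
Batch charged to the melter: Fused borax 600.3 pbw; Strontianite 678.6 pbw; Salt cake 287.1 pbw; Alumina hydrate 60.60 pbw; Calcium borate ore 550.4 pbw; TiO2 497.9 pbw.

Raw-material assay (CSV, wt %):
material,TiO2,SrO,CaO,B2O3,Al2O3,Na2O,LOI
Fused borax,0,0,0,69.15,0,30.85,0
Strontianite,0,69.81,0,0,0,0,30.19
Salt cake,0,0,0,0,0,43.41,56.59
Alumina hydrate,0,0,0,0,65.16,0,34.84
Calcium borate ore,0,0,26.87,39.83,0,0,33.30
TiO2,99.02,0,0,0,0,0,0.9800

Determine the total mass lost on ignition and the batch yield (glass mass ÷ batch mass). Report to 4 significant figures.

Intermediates are displayed with 4-significant-digit rounding between the steps. The whole derivation maintains exact precision at all times; each reported result sees exactly one rounding; the derived quantities (the totals, the six compositions, LOI, net glass mass, the yield) are recomputed using the weight values at 2098 pbw of glass in full precision, exactly as shown in the question or the answer.
Per-material ignition loss:
  Fused borax: 600.3 × 0 = 0 pbw
  Strontianite: 678.6 × 0.3019 = 204.9 pbw
  Salt cake: 287.1 × 0.5659 = 162.5 pbw
  Alumina hydrate: 60.60 × 0.3484 = 21.11 pbw
  Calcium borate ore: 550.4 × 0.3330 = 183.3 pbw
  TiO2: 497.9 × 0.009800 = 4.879 pbw
Total LOI = 576.6 pbw
Glass = batch − LOI = 2675 − 576.6 = 2098 pbw

LOI loss = 576.6 pbw; glass = 2098 pbw; yield = 78.44%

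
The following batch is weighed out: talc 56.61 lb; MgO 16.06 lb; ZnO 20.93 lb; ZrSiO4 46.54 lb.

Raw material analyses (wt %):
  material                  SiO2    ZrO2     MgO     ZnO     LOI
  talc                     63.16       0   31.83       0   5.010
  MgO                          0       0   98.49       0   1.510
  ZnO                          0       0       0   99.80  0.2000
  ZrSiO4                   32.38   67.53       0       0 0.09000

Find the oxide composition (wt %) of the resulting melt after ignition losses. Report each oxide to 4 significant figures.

Glass mass = 137.0 lb (batch 140.1 − LOI 3.162).
Composition: SiO2 37.10%, ZrO2 22.94%, MgO 24.70%, ZnO 15.25%

Each numeric step carries full precision in all steps. Working values are printed with 4-significant-digit rounding between the steps. Each reported value undergoes a single rounding; derived quantities, including LOI, the yield, glass mass, the totals, the four compositions, are carried from the weighed amounts for 137.0 lb of glass in full precision, as they appear in either problem or answer.
Per-oxide mass from batch:
  SiO2: 56.61·0.6316 + 46.54·0.3238 = 50.82 lb
  ZrO2: 46.54·0.6753 = 31.43 lb
  MgO: 56.61·0.3183 + 16.06·0.9849 = 33.84 lb
  ZnO: 20.93·0.9980 = 20.89 lb
LOI: 56.61·0.05010 + 16.06·0.01510 + 20.93·0.002000 + 46.54·9.000e-04 = 3.162 lb
Net of LOI, the glass mass = 140.1 − 3.162 = 137.0 lb (= Σ oxide masses)
percent by weight: oxide/glass ×100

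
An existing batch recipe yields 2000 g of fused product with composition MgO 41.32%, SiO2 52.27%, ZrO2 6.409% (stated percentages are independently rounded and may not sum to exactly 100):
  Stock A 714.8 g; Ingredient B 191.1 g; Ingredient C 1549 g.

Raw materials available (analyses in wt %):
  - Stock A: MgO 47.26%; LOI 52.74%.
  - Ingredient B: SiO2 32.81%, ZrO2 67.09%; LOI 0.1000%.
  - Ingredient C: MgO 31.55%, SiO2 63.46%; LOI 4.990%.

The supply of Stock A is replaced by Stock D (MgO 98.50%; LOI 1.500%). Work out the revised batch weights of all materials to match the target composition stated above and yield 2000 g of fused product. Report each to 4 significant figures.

Revised batch per 2000 g fused product:
  Stock D: 343.0 g
  Ingredient B: 191.1 g
  Ingredient C: 1549 g
Total batch = 2083 g; LOI loss = 82.63 g

Full float precision is carried through the solve — the intermediate values are rounded to four significant digits wherever printed. Every reported value undergoes a single rounding; the derived quantities, which include ignition loss, totals, the yield, the three compositions, glass mass, are recomputed at full float precision, precisely as stated by the problem or the answer, from the batch weights per 2000 g of glass.
Oxide mass targets, per 2000 g fused product:
  MgO: 41.32% × 2000 = 826.4 g
  SiO2: 52.27% × 2000 = 1045 g
  ZrO2: 6.409% × 2000 = 128.2 g
Balance tally, oxide-wise, using the reported weights, under the basis named above (every target is met by its sum exact up to rounding of places):
  MgO: 343.0·0.9850 + 1549·0.3155 = 826.6 g (target 826.4 g)
  SiO2: 191.1·0.3281 + 1549·0.6346 = 1046 g (target 1045 g)
  ZrO2: 191.1·0.6709 = 128.2 g (target 128.2 g)
The glass-mass cross-check: batch Σ − ignition loss = 2000 g (oxide target masses add up to 2000 g; the stated basis being 2000 g — differing by rounding only).
Whole-batch sum: Σ batch = 2083 g; LOI loss = Σ batch·LOI = 82.63 g; yield: glass divided by total = 96.03%.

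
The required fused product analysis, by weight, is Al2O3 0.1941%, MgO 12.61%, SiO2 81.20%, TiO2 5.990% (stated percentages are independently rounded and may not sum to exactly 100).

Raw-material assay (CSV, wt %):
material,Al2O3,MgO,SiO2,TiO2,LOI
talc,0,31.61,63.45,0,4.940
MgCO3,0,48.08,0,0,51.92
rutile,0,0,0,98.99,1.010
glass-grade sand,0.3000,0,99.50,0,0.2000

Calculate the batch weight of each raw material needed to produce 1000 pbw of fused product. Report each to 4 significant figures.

The whole derivation carries full precision from start to finish. Rounding to 4 significant figures governs each working value as displayed. Every reported number takes a single rounding. All derived quantities are computed from the weighed amounts for 1000 pbw of glass in full precision (the totals, the four compositions, glass mass, yield, LOI) as set out in problem or answer.
The oxide mass targets at 1000 pbw fused product:
  Al2O3: 0.1941% × 1000 = 1.941 pbw
  MgO: 12.61% × 1000 = 126.1 pbw
  SiO2: 81.20% × 1000 = 812.0 pbw
  TiO2: 5.990% × 1000 = 59.90 pbw
Per-oxide balance check using the reported weights, versus the basis set out (sum by sum, the targets are met exact up to rounding of places):
  Al2O3: 647.0·0.003000 = 1.941 pbw (target 1.941 pbw)
  MgO: 265.1·0.3161 + 87.95·0.4808 = 126.1 pbw (target 126.1 pbw)
  SiO2: 265.1·0.6345 + 647.0·0.9950 = 812.0 pbw (target 812.0 pbw)
  TiO2: 60.51·0.9899 = 59.90 pbw (target 59.90 pbw)
Consistency of the glass mass: the batch minus its LOI: 999.9 pbw (the targets, summed, come to 999.9 pbw; with the basis standing at 1000 pbw — differing by rounding only).
Batch grand total — Σ batch = 1061 pbw; LOI loss = Σ batch·LOI = 60.66 pbw; the yield ratio, glass ÷ batch: 94.28%.

Batch per 1000 pbw fused product:
  talc: 265.1 pbw
  MgCO3: 87.95 pbw
  rutile: 60.51 pbw
  glass-grade sand: 647.0 pbw
Total batch = 1061 pbw; LOI loss = 60.66 pbw; yield = 94.28%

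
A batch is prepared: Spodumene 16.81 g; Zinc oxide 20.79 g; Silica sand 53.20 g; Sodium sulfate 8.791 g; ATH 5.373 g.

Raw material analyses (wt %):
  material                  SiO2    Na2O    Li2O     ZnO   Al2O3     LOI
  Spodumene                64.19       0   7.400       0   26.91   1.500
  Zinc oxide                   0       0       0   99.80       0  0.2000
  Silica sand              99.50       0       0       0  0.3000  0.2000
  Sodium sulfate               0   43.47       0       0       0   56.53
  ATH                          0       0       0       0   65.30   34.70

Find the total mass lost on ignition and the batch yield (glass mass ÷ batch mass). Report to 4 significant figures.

The whole derivation keeps full float precision all the way through — values along the way are printed rounded off to 4 significant figures alongside each step. Every reported number sees exactly one rounding; all derived quantities are re-derived at full precision (ignition loss, totals, yield, the five compositions, glass mass) from the batch weights per 97.73 g of glass as quoted within the problem or answer text.
LOI of each material in turn:
  Spodumene: 16.81 × 0.01500 = 0.2521 g
  Zinc oxide: 20.79 × 0.002000 = 0.04158 g
  Silica sand: 53.20 × 0.002000 = 0.1064 g
  Sodium sulfate: 8.791 × 0.5653 = 4.970 g
  ATH: 5.373 × 0.3470 = 1.864 g
Total LOI = 7.234 g
Glass = batch − LOI = 105.0 − 7.234 = 97.73 g

LOI loss = 7.234 g; glass = 97.73 g; yield = 93.11%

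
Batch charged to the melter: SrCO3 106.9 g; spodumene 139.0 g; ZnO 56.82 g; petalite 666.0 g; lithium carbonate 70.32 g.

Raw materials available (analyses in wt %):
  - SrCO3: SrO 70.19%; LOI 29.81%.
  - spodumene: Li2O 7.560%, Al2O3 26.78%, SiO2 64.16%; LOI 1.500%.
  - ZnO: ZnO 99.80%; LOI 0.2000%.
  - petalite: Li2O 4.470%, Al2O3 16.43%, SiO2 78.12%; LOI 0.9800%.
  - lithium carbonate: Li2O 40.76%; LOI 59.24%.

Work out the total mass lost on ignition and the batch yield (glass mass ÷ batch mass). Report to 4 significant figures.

LOI loss = 82.25 g; glass = 956.8 g; yield = 92.08%

The working math keeps exact precision from start to finish — mid-chain values appear (rounded to four significant digits) alongside each step — each reported number includes exactly one rounding. All derived quantities (the five compositions, the totals, yield, LOI, net glass mass) are recomputed using the weight values on 956.8 g of glass at full float precision, as quoted within the problem or answer text.
Per-material ignition loss:
  SrCO3: 106.9 × 0.2981 = 31.87 g
  spodumene: 139.0 × 0.01500 = 2.085 g
  ZnO: 56.82 × 0.002000 = 0.1136 g
  petalite: 666.0 × 0.009800 = 6.527 g
  lithium carbonate: 70.32 × 0.5924 = 41.66 g
Total LOI = 82.25 g
Glass = batch − LOI = 1039 − 82.25 = 956.8 g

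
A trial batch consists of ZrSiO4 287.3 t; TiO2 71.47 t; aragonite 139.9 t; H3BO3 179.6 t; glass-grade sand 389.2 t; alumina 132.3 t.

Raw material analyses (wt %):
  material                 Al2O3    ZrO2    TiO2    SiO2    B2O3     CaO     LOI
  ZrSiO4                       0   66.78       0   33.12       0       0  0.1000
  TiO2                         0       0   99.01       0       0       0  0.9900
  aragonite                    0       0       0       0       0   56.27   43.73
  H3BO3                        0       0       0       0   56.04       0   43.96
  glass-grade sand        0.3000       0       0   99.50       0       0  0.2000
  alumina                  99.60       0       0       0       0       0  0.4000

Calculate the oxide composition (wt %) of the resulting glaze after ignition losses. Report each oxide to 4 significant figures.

Glass mass = 1057 t (batch 1200 − LOI 142.4).
Composition: Al2O3 12.57%, ZrO2 18.15%, TiO2 6.693%, SiO2 45.62%, B2O3 9.519%, CaO 7.445%

The whole derivation carries full float precision at each step; the intermediate values are printed rounded to four significant digits alongside each step — each reported result is rounded once only — derived quantities, including six oxide percentages, the totals, ignition loss, yield, net glass mass, are rebuilt from the weighed amounts for 1057 t of glass at exact precision, as they appear in the problem or the answer.
Mass of each oxide from the mix:
  Al2O3: 389.2·0.003000 + 132.3·0.9960 = 132.9 t
  ZrO2: 287.3·0.6678 = 191.9 t
  TiO2: 71.47·0.9901 = 70.76 t
  SiO2: 287.3·0.3312 + 389.2·0.9950 = 482.4 t
  B2O3: 179.6·0.5604 = 100.6 t
  CaO: 139.9·0.5627 = 78.72 t
LOI: 287.3·0.001000 + 71.47·0.009900 + 139.9·0.4373 + 179.6·0.4396 + 389.2·0.002000 + 132.3·0.004000 = 142.4 t
Resulting glass, batch − LOI: 1200 − 142.4 = 1057 t (the oxide masses sum to this)
wt % = oxide mass / glass mass × 100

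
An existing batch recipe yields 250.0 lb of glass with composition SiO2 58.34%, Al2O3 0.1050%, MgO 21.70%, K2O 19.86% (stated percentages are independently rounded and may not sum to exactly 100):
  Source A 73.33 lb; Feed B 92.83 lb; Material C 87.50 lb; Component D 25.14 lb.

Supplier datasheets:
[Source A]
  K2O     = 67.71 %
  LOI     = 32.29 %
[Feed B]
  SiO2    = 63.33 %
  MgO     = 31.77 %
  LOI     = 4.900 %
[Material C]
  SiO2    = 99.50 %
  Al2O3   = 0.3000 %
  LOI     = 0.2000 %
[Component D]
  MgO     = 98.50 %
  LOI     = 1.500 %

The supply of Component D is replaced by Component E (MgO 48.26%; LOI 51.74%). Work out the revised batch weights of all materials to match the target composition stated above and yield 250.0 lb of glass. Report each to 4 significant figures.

Revised batch per 250.0 lb glass:
  Source A: 73.33 lb
  Feed B: 92.83 lb
  Material C: 87.50 lb
  Component E: 51.30 lb
Total batch = 305.0 lb; LOI loss = 54.94 lb

The whole derivation carries full precision at each step; working values appear (rounded to four significant digits) at each printed step — every reported number is rounded once only — all derived quantities, which include ignition loss, the totals, the yield, four oxide percentages, glass mass, are carried in full float precision, exactly as shown in the problem or the answer, starting from the weights for 250.0 lb of glass.
The oxide mass targets at 250.0 lb glass:
  SiO2: 58.34% × 250.0 = 145.8 lb
  Al2O3: 0.1050% × 250.0 = 0.2625 lb
  MgO: 21.70% × 250.0 = 54.25 lb
  K2O: 19.86% × 250.0 = 49.65 lb
Oxide-by-oxide audit on the weights just shown, under the basis named above (every target is met by its sum exact up to rounding of places):
  SiO2: 92.83·0.6333 + 87.50·0.9950 = 145.9 lb (target 145.8 lb)
  Al2O3: 87.50·0.003000 = 0.2625 lb (target 0.2625 lb)
  MgO: 92.83·0.3177 + 51.30·0.4826 = 54.25 lb (target 54.25 lb)
  K2O: 73.33·0.6771 = 49.65 lb (target 49.65 lb)
Glass-mass sanity pass: Σ batch − LOI loss = 250.0 lb (oxide target masses add up to 250.0 lb; with the basis standing at 250.0 lb — gaps are rounding artifacts).
Total batch = Σ batch = 305.0 lb; Σ batch·LOI gives LOI loss = 54.94 lb; the yield ratio, glass ÷ batch: 81.98%.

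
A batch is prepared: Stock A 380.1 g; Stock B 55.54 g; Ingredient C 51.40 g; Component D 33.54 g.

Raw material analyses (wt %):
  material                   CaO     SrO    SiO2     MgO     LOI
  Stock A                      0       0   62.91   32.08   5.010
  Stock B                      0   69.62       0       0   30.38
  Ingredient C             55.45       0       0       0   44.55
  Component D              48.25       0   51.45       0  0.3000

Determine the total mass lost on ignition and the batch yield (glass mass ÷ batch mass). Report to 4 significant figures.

The intermediate values are shown (rounded to 4 significant figures) between the steps — exact precision is held through every step. A single rounding produces every reported result. The derived quantities are computed in full float precision (the yield, LOI, the totals, net glass mass, the four compositions) from the batch weights at 461.7 g of glass, as set out in the question or the answer.
Per-material ignition loss:
  Stock A: 380.1 × 0.05010 = 19.04 g
  Stock B: 55.54 × 0.3038 = 16.87 g
  Ingredient C: 51.40 × 0.4455 = 22.90 g
  Component D: 33.54 × 0.003000 = 0.1006 g
Total LOI = 58.92 g
Glass = batch − LOI = 520.6 − 58.92 = 461.7 g

LOI loss = 58.92 g; glass = 461.7 g; yield = 88.68%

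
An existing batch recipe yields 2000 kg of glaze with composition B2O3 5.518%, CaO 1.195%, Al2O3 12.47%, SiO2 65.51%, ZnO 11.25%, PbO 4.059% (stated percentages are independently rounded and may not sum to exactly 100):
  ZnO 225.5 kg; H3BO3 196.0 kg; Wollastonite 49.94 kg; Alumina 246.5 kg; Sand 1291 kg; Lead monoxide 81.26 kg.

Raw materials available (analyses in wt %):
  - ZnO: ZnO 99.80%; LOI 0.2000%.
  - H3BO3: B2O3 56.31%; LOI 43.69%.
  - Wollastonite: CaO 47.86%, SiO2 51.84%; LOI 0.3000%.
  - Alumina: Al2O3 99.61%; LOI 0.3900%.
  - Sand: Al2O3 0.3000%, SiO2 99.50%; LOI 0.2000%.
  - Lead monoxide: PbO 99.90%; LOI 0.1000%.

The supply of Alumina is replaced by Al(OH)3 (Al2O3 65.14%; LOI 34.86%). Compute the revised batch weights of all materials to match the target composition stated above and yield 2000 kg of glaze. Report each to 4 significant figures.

The intermediate values appear (rounded to four significant figures) in the printout. All internal work carries full precision through the solve — every reported figure carries a single rounding. All derived quantities, including net glass mass, totals, six oxide percentages, ignition loss, the yield, are recomputed using the weight values on 2000 kg of glass at full precision as quoted within the problem or the answer.
The oxide mass targets at 2000 kg glaze:
  B2O3: 5.518% × 2000 = 110.4 kg
  CaO: 1.195% × 2000 = 23.90 kg
  Al2O3: 12.47% × 2000 = 249.4 kg
  SiO2: 65.51% × 2000 = 1310 kg
  ZnO: 11.25% × 2000 = 225.0 kg
  PbO: 4.059% × 2000 = 81.18 kg
A balance pass over the oxides, using the reported weights, under the basis named above (every target is met by its sum inside rounding margins):
  B2O3: 196.0·0.5631 = 110.4 kg (target 110.4 kg)
  CaO: 49.94·0.4786 = 23.90 kg (target 23.90 kg)
  Al2O3: 376.9·0.6514 + 1291·0.003000 = 249.4 kg (target 249.4 kg)
  SiO2: 49.94·0.5184 + 1291·0.9950 = 1310 kg (target 1310 kg)
  ZnO: 225.5·0.9980 = 225.0 kg (target 225.0 kg)
  PbO: 81.26·0.9990 = 81.18 kg (target 81.18 kg)
Glass-mass bookkeeping: Σ batch − LOI loss = 2000 kg (per-oxide target masses sum to 2000 kg; with the basis standing at 2000 kg — gaps are rounding artifacts).
Whole-batch sum: Σ batch = 2221 kg; ignition loss, Σ(batch × LOI) = 220.3 kg; the yield ratio, glass ÷ batch: 90.08%.

Revised batch per 2000 kg glaze:
  ZnO: 225.5 kg
  H3BO3: 196.0 kg
  Wollastonite: 49.94 kg
  Al(OH)3: 376.9 kg
  Sand: 1291 kg
  Lead monoxide: 81.26 kg
Total batch = 2221 kg; LOI loss = 220.3 kg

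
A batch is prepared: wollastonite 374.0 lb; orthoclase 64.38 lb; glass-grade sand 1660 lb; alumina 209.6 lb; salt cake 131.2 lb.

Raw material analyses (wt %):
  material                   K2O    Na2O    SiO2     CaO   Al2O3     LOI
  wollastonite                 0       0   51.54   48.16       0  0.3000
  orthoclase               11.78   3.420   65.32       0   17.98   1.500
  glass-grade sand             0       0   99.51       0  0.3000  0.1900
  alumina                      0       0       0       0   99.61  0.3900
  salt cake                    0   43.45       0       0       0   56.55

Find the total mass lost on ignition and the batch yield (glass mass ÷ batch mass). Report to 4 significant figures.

LOI loss = 80.25 lb; glass = 2359 lb; yield = 96.71%

The intermediate values are printed rounded to 4 significant digits within the worked lines. Every computation keeps full float precision in every operation; every reported result is rounded once only; all derived quantities (the five compositions, the totals, glass mass, ignition loss, the yield) are rebuilt at full precision starting from the weights per 2359 lb of glass as written in either problem or answer.
Material-by-material LOI:
  wollastonite: 374.0 × 0.003000 = 1.122 lb
  orthoclase: 64.38 × 0.01500 = 0.9657 lb
  glass-grade sand: 1660 × 0.001900 = 3.154 lb
  alumina: 209.6 × 0.003900 = 0.8174 lb
  salt cake: 131.2 × 0.5655 = 74.19 lb
Total LOI = 80.25 lb
Glass = batch − LOI = 2439 − 80.25 = 2359 lb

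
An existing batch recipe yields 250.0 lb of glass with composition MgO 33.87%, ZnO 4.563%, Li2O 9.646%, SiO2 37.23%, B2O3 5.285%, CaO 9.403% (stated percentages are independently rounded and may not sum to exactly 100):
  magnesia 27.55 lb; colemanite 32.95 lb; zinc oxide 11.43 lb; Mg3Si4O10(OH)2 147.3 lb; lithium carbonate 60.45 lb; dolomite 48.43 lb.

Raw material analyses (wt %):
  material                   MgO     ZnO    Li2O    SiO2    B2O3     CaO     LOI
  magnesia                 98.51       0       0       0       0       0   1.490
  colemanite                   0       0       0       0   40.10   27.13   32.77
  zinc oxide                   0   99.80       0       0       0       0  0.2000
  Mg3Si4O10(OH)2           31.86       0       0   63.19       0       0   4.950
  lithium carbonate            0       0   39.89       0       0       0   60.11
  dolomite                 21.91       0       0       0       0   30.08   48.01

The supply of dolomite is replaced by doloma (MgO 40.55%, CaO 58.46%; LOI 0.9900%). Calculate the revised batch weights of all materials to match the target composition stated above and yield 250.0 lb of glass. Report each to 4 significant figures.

In-progress results are displayed rounded to four significant figures as written. Each numeric step holds full float precision through the solve; each reported value takes exactly one rounding; the derived quantities are re-derived from the weighed amounts on 250.0 lb of glass at full precision (the totals, net glass mass, yield, the six compositions, LOI), exactly as shown in either problem or answer.
Target masses of each oxide per 250.0 lb glass:
  MgO: 33.87% × 250.0 = 84.68 lb
  ZnO: 4.563% × 250.0 = 11.41 lb
  Li2O: 9.646% × 250.0 = 24.12 lb
  SiO2: 37.23% × 250.0 = 93.08 lb
  B2O3: 5.285% × 250.0 = 13.21 lb
  CaO: 9.403% × 250.0 = 23.51 lb
A balance pass over the oxides, on the weights just shown, on the stated basis (sum by sum, the targets are met inside rounding margins):
  MgO: 28.06·0.9851 + 147.3·0.3186 + 24.92·0.4055 = 84.68 lb (target 84.68 lb)
  ZnO: 11.43·0.9980 = 11.41 lb (target 11.41 lb)
  Li2O: 60.45·0.3989 = 24.11 lb (target 24.12 lb)
  SiO2: 147.3·0.6319 = 93.08 lb (target 93.08 lb)
  B2O3: 32.95·0.4010 = 13.21 lb (target 13.21 lb)
  CaO: 32.95·0.2713 + 24.92·0.5846 = 23.51 lb (target 23.51 lb)
Glass-mass closure: net batch after ignition = 250.0 lb (summing oxide targets gives 250.0 lb; basis as stated: 250.0 lb — any gap is answer rounding).
Total batch = Σ batch = 305.1 lb; the LOI term Σ batch·LOI equals 55.11 lb; glass ÷ batch gives a yield of 81.94%.

Revised batch per 250.0 lb glass:
  magnesia: 28.06 lb
  colemanite: 32.95 lb
  zinc oxide: 11.43 lb
  Mg3Si4O10(OH)2: 147.3 lb
  lithium carbonate: 60.45 lb
  doloma: 24.92 lb
Total batch = 305.1 lb; LOI loss = 55.11 lb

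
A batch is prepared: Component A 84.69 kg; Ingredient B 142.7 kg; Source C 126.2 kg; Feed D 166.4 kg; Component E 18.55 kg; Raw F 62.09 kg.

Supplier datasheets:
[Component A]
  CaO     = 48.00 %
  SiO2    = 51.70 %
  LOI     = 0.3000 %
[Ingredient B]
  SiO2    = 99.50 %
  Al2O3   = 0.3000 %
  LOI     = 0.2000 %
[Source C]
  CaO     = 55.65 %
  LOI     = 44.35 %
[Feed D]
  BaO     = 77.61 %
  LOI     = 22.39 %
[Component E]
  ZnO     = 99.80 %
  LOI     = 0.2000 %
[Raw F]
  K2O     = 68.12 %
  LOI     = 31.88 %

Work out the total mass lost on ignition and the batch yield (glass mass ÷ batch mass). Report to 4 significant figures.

LOI loss = 113.6 kg; glass = 487.0 kg; yield = 81.09%

The working math holds full float precision at all times; intermediates are shown rounded to four significant figures in the printout. Each reported value is rounded a single time. The derived quantities are re-derived using the weight values for 487.0 kg of glass in full precision (yield, glass mass, ignition loss, six oxide percentages, totals) as they appear in the problem or the answer.
LOI of each material in turn:
  Component A: 84.69 × 0.003000 = 0.2541 kg
  Ingredient B: 142.7 × 0.002000 = 0.2854 kg
  Source C: 126.2 × 0.4435 = 55.97 kg
  Feed D: 166.4 × 0.2239 = 37.26 kg
  Component E: 18.55 × 0.002000 = 0.03710 kg
  Raw F: 62.09 × 0.3188 = 19.79 kg
Total LOI = 113.6 kg
Glass = batch − LOI = 600.6 − 113.6 = 487.0 kg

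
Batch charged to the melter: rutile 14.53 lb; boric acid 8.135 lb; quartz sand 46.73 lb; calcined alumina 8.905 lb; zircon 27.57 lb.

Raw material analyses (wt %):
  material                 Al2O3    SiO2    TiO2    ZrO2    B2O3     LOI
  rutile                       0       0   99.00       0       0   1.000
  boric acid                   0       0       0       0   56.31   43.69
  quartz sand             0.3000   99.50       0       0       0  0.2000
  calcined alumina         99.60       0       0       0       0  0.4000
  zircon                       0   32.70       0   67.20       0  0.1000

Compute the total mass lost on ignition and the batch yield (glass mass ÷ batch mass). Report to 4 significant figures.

LOI loss = 3.856 lb; glass = 102.0 lb; yield = 96.36%

Intermediates are printed, with 4-significant-digit rounding, when written out; all internal work holds full precision at each step; a single rounding produces every reported figure — all derived quantities, including five oxide percentages, the totals, glass mass, the yield, LOI, are re-derived from the weighed amounts at 102.0 lb of glass at exact precision, as set out in the question or the answer.
Material-by-material LOI:
  rutile: 14.53 × 0.01000 = 0.1453 lb
  boric acid: 8.135 × 0.4369 = 3.554 lb
  quartz sand: 46.73 × 0.002000 = 0.09346 lb
  calcined alumina: 8.905 × 0.004000 = 0.03562 lb
  zircon: 27.57 × 0.001000 = 0.02757 lb
Total LOI = 3.856 lb
Glass = batch − LOI = 105.9 − 3.856 = 102.0 lb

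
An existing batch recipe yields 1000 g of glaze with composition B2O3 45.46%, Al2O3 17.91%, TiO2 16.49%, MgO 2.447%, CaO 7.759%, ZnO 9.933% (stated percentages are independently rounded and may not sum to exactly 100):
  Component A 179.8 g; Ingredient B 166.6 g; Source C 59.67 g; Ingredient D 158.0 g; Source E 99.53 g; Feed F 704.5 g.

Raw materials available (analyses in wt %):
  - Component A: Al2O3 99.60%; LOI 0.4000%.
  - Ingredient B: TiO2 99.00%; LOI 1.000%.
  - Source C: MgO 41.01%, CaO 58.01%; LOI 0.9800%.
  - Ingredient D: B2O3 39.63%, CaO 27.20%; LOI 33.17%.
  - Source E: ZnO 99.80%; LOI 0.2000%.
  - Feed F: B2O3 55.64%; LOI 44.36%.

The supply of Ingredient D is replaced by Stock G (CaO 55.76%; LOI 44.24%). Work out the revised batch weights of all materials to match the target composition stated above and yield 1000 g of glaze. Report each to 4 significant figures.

Each numeric step keeps full float precision from first step to last — in-progress results are shown rounded to four significant figures in the printout; exactly one rounding is applied to each reported result. All derived quantities (glass mass, six oxide percentages, ignition loss, yield, totals) are computed using the weight values per 1000 g of glass at exact precision, as they appear in the problem or the answer.
Target oxide masses per 1000 g glaze:
  B2O3: 45.46% × 1000 = 454.6 g
  Al2O3: 17.91% × 1000 = 179.1 g
  TiO2: 16.49% × 1000 = 164.9 g
  MgO: 2.447% × 1000 = 24.47 g
  CaO: 7.759% × 1000 = 77.59 g
  ZnO: 9.933% × 1000 = 99.33 g
Sums-versus-targets review applying the batch weights above, relative to the basis at hand (delivered sums recover each target inside rounding margins):
  B2O3: 817.0·0.5564 = 454.6 g (target 454.6 g)
  Al2O3: 179.8·0.9960 = 179.1 g (target 179.1 g)
  TiO2: 166.6·0.9900 = 164.9 g (target 164.9 g)
  MgO: 59.67·0.4101 = 24.47 g (target 24.47 g)
  CaO: 59.67·0.5801 + 77.07·0.5576 = 77.59 g (target 77.59 g)
  ZnO: 99.53·0.9980 = 99.33 g (target 99.33 g)
Glass-mass bookkeeping: the batch minus its LOI: 1000 g (the targets, summed, come to 1000 g; with the basis standing at 1000 g — gaps are rounding artifacts).
Batch grand total — Σ batch = 1400 g; Σ batch·LOI gives LOI loss = 399.7 g; glass ÷ batch gives a yield of 71.44%.

Revised batch per 1000 g glaze:
  Component A: 179.8 g
  Ingredient B: 166.6 g
  Source C: 59.67 g
  Stock G: 77.07 g
  Source E: 99.53 g
  Feed F: 817.0 g
Total batch = 1400 g; LOI loss = 399.7 g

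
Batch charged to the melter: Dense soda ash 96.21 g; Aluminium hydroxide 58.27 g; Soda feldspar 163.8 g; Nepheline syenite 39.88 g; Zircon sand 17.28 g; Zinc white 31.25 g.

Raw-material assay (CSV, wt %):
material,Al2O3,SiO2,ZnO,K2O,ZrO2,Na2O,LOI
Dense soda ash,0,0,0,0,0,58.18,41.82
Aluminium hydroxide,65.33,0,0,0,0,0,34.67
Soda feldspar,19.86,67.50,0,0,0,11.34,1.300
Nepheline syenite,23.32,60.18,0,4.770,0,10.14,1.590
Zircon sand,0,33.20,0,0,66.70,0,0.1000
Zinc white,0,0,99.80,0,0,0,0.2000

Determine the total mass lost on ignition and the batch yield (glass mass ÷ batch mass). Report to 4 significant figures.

Values along the way are shown, rounded to 4 significant figures, when written out; the whole derivation holds full precision from start to finish. Every reported number carries a single rounding. The derived quantities are rebuilt in full precision (LOI, net glass mass, the totals, yield, the six compositions) from the batch weights for 343.4 g of glass as quoted within question or answer.
Per-material ignition loss:
  Dense soda ash: 96.21 × 0.4182 = 40.24 g
  Aluminium hydroxide: 58.27 × 0.3467 = 20.20 g
  Soda feldspar: 163.8 × 0.01300 = 2.129 g
  Nepheline syenite: 39.88 × 0.01590 = 0.6341 g
  Zircon sand: 17.28 × 0.001000 = 0.01728 g
  Zinc white: 31.25 × 0.002000 = 0.06250 g
Total LOI = 63.28 g
Glass = batch − LOI = 406.7 − 63.28 = 343.4 g

LOI loss = 63.28 g; glass = 343.4 g; yield = 84.44%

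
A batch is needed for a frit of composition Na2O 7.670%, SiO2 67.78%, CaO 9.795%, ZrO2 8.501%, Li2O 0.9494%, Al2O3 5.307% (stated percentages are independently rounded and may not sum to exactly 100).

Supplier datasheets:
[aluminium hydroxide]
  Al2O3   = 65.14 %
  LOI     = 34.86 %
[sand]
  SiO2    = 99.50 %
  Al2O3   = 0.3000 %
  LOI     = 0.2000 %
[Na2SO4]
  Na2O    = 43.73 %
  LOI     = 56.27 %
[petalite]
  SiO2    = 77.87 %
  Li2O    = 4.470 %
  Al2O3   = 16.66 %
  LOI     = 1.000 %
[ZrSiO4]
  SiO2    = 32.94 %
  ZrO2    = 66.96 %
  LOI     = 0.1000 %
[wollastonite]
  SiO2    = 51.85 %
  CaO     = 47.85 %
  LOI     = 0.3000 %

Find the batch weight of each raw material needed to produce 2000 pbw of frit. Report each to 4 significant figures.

Batch per 2000 pbw frit:
  aluminium hydroxide: 50.93 pbw
  sand: 732.6 pbw
  Na2SO4: 350.8 pbw
  petalite: 424.8 pbw
  ZrSiO4: 253.9 pbw
  wollastonite: 409.4 pbw
Total batch = 2222 pbw; LOI loss = 222.3 pbw; yield = 90.00%

The working math carries full float precision throughout. Rounding to 4 significant figures applies to each in-between result as printed; each reported value includes exactly one rounding — all derived quantities, including six oxide percentages, ignition loss, the totals, yield, glass mass, are re-derived using the weight values at 2000 pbw of glass at full float precision, as written in problem or answer.
Target masses of each oxide per 2000 pbw frit:
  Na2O: 7.670% × 2000 = 153.4 pbw
  SiO2: 67.78% × 2000 = 1356 pbw
  CaO: 9.795% × 2000 = 195.9 pbw
  ZrO2: 8.501% × 2000 = 170.0 pbw
  Li2O: 0.9494% × 2000 = 18.99 pbw
  Al2O3: 5.307% × 2000 = 106.1 pbw
Verifying the oxide balance using the reported weights, on the stated basis (summed amounts equal target values inside rounding margins):
  Na2O: 350.8·0.4373 = 153.4 pbw (target 153.4 pbw)
  SiO2: 732.6·0.9950 + 424.8·0.7787 + 253.9·0.3294 + 409.4·0.5185 = 1356 pbw (target 1356 pbw)
  CaO: 409.4·0.4785 = 195.9 pbw (target 195.9 pbw)
  ZrO2: 253.9·0.6696 = 170.0 pbw (target 170.0 pbw)
  Li2O: 424.8·0.04470 = 18.99 pbw (target 18.99 pbw)
  Al2O3: 50.93·0.6514 + 732.6·0.003000 + 424.8·0.1666 = 106.1 pbw (target 106.1 pbw)
Glass-mass bookkeeping: whole batch net of LOI = 2000 pbw (per-oxide target masses sum to 2000 pbw; versus the stated basis of 2000 pbw — rounding explains the deltas).
Adding the batch up: Σ batch = 2222 pbw; ignition loss, Σ(batch × LOI) = 222.3 pbw; the yield ratio, glass ÷ batch: 90.00%.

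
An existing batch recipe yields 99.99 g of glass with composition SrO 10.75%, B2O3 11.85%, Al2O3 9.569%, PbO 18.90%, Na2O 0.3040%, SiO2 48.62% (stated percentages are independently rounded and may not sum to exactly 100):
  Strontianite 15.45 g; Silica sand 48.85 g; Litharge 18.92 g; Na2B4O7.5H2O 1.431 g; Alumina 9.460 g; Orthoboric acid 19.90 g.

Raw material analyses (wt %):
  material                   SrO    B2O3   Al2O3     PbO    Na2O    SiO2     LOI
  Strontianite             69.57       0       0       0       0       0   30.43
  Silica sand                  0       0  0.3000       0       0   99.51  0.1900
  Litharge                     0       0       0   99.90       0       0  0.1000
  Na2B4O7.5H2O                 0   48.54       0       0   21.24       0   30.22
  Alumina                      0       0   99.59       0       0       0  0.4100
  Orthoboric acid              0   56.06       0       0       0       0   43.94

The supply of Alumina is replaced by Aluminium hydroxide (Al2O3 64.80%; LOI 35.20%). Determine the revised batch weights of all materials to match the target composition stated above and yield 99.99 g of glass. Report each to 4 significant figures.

In-progress results appear (rounded to 4 significant digits) across the worked steps — each numeric step runs at full float precision from start to finish — each reported value sees exactly one rounding; derived quantities are re-derived from the batch weights for 99.99 g of glass in exact precision (yield, net glass mass, LOI, six oxide percentages, the totals) as given in the problem or answer text.
Target masses of each oxide per 99.99 g glass:
  SrO: 10.75% × 99.99 = 10.75 g
  B2O3: 11.85% × 99.99 = 11.85 g
  Al2O3: 9.569% × 99.99 = 9.568 g
  PbO: 18.90% × 99.99 = 18.90 g
  Na2O: 0.3040% × 99.99 = 0.3040 g
  SiO2: 48.62% × 99.99 = 48.62 g
Verifying the oxide balance with the batch weights as given, against the basis in use (summed amounts equal target values within answer rounding):
  SrO: 15.45·0.6957 = 10.75 g (target 10.75 g)
  B2O3: 1.431·0.4854 + 19.90·0.5606 = 11.85 g (target 11.85 g)
  Al2O3: 48.85·0.003000 + 14.54·0.6480 = 9.568 g (target 9.568 g)
  PbO: 18.92·0.9990 = 18.90 g (target 18.90 g)
  Na2O: 1.431·0.2124 = 0.3039 g (target 0.3040 g)
  SiO2: 48.85·0.9951 = 48.61 g (target 48.62 g)
Consistency of the glass mass: batch total minus LOI = 99.98 g (the targets, summed, come to 99.98 g; stated basis 99.99 g — a pure rounding effect).
Whole-batch sum: Σ batch = 119.1 g; the LOI term Σ batch·LOI equals 19.11 g; yield: glass divided by total = 83.96%.

Revised batch per 99.99 g glass:
  Strontianite: 15.45 g
  Silica sand: 48.85 g
  Litharge: 18.92 g
  Na2B4O7.5H2O: 1.431 g
  Aluminium hydroxide: 14.54 g
  Orthoboric acid: 19.90 g
Total batch = 119.1 g; LOI loss = 19.11 g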